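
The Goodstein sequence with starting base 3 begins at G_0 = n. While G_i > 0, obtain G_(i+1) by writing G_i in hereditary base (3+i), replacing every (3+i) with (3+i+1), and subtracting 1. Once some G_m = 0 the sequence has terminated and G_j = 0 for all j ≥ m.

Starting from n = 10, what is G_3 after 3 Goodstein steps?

(0) 10|_3 = 3^2 + 1 ↦ 4^2 + 1|_4 = 17 ⇒ 16
(1) 16|_4 = 4^2 ↦ 5^2|_5 = 25 ⇒ 24
(2) 24|_5 = 4·5 + 4 ↦ 4·6 + 4|_6 = 28 ⇒ 27
(3) 27|_6 = 4·6 + 3 ↦ 4·7 + 3|_7 = 31 ⇒ 30

27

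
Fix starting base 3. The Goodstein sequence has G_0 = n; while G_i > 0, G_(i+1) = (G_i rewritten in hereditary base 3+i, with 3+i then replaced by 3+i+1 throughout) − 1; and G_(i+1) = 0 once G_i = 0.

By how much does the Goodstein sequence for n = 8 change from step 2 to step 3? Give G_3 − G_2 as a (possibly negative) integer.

(0) 8|_3 = 2·3 + 2 ↦ 2·4 + 2|_4 = 10 ⇒ 9
(1) 9|_4 = 2·4 + 1 ↦ 2·5 + 1|_5 = 11 ⇒ 10
(2) 10|_5 = 2·5 ↦ 2·6|_6 = 12 ⇒ 11

1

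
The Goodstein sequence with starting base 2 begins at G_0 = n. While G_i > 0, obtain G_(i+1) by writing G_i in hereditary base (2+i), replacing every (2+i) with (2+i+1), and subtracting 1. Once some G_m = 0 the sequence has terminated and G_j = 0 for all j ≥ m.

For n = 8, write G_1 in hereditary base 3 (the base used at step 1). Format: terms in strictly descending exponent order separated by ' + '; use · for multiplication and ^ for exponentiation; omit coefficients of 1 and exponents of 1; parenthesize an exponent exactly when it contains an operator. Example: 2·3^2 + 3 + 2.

(0) 8|_2 = 2^(2 + 1) ↦ 3^(3 + 1)|_3 = 81 ⇒ 80
(1) 80|_3 = 2·3^3 + 2·3^2 + 2·3 + 2 ↦ 2·4^4 + 2·4^2 + 2·4 + 2|_4 = 554 ⇒ 553

2·3^3 + 2·3^2 + 2·3 + 2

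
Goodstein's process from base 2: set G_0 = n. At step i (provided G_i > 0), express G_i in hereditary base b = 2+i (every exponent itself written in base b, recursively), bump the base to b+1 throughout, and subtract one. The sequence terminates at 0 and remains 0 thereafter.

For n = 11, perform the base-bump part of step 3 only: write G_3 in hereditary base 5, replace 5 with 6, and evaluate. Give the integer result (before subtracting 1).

279938

(0) 11|_2 = 2^(2 + 1) + 2 + 1 ↦ 3^(3 + 1) + 3 + 1|_3 = 85 ⇒ 84
(1) 84|_3 = 3^(3 + 1) + 3 ↦ 4^(4 + 1) + 4|_4 = 1028 ⇒ 1027
(2) 1027|_4 = 4^(4 + 1) + 3 ↦ 5^(5 + 1) + 3|_5 = 15628 ⇒ 15627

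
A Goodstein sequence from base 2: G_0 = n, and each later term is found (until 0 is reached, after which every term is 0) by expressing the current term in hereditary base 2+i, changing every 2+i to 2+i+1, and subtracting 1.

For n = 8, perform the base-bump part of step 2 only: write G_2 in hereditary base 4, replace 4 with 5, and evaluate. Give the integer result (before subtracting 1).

G_0 = 8. HB_2(8) = 2^(2 + 1). Bump = 81. G_1 = 80.
G_1 = 80. HB_3(80) = 2·3^3 + 2·3^2 + 2·3 + 2. Bump = 554. G_2 = 553.
G_2 = 553. HB_4(553) = 2·4^4 + 2·4^2 + 2·4 + 1. Bump = 6311. G_3 = 6310.

6311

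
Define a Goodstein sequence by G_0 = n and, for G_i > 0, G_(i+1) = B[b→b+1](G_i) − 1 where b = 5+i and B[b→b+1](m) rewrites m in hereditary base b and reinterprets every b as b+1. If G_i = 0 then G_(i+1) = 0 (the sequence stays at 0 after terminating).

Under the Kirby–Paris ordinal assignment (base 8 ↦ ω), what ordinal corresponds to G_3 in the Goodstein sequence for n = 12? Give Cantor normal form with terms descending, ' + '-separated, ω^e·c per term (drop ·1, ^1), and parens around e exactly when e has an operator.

G_0 = 12. HB_5(12) = 2·5 + 2. Bump = 14. G_1 = 13.
G_1 = 13. HB_6(13) = 2·6 + 1. Bump = 15. G_2 = 14.
G_2 = 14. HB_7(14) = 2·7. Bump = 16. G_3 = 15.
G_3 = 15. HB_8(15) = 8 + 7. Bump = 16. G_4 = 15.

ω + 7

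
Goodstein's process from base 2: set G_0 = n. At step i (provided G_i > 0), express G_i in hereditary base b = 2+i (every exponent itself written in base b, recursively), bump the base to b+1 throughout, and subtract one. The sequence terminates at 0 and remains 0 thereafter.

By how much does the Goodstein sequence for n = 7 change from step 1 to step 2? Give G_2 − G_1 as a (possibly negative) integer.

229

[0] 7 ≡ 2^2 + 2 + 1 (base 2). Lift 3: 31. −1: 30.
[1] 30 ≡ 3^3 + 3 (base 3). Lift 4: 260. −1: 259.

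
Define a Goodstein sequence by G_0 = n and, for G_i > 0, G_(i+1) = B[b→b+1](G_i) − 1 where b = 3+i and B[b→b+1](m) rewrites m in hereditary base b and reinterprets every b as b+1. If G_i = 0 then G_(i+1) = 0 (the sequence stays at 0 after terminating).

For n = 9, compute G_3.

19

step 0: 9 = 3^2; sub 4 for 3: 4^2; = 16; G_1 = 16−1 = 15
step 1: 15 = 3·4 + 3; sub 5 for 4: 3·5 + 3; = 18; G_2 = 18−1 = 17
step 2: 17 = 3·5 + 2; sub 6 for 5: 3·6 + 2; = 20; G_3 = 20−1 = 19
step 3: 19 = 3·6 + 1; sub 7 for 6: 3·7 + 1; = 22; G_4 = 22−1 = 21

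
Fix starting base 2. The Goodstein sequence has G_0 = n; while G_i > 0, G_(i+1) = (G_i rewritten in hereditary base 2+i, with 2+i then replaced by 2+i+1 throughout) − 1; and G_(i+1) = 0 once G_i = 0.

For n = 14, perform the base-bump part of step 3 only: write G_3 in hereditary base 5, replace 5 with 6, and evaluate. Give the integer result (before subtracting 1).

G_0=14  [base 2] 2^(2 + 1) + 2^2 + 2  →[2↦3]→  3^(3 + 1) + 3^3 + 3 = 111  −1 ⇒ G_1=110
G_1=110  [base 3] 3^(3 + 1) + 3^3 + 2  →[3↦4]→  4^(4 + 1) + 4^4 + 2 = 1282  −1 ⇒ G_2=1281
G_2=1281  [base 4] 4^(4 + 1) + 4^4 + 1  →[4↦5]→  5^(5 + 1) + 5^5 + 1 = 18751  −1 ⇒ G_3=18750

326592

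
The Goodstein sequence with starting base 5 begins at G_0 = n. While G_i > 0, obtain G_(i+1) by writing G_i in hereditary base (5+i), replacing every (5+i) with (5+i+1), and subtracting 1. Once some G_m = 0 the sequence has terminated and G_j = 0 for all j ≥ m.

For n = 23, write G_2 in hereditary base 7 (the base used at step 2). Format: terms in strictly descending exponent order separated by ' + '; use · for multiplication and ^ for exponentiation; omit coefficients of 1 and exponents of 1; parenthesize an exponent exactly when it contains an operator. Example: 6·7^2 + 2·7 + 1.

23 —HB5→ 4·5 + 3 —bump→ 4·6 + 3 = 27 —(−1)→ 26
26 —HB6→ 4·6 + 2 —bump→ 4·7 + 2 = 30 —(−1)→ 29

4·7 + 1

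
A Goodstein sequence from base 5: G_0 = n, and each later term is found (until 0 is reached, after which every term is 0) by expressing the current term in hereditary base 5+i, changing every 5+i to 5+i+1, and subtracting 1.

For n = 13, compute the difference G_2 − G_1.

1

G_0 = 13. HB_5(13) = 2·5 + 3. Bump = 15. G_1 = 14.
G_1 = 14. HB_6(14) = 2·6 + 2. Bump = 16. G_2 = 15.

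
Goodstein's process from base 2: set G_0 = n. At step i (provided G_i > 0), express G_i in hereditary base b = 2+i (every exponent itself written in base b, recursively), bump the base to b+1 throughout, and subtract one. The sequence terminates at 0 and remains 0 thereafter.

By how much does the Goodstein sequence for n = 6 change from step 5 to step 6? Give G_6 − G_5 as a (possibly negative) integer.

i=0: 6 = 2^2 + 2 (b=2); 2→3: 3^3 + 3 = 30; 30−1 = 29
i=1: 29 = 3^3 + 2 (b=3); 3→4: 4^4 + 2 = 258; 258−1 = 257
i=2: 257 = 4^4 + 1 (b=4); 4→5: 5^5 + 1 = 3126; 3126−1 = 3125
i=3: 3125 = 5^5 (b=5); 5→6: 6^6 = 46656; 46656−1 = 46655
i=4: 46655 = 5·6^5 + 5·6^4 + 5·6^3 + 5·6^2 + 5·6 + 5 (b=6); 6→7: 5·7^5 + 5·7^4 + 5·7^3 + 5·7^2 + 5·7 + 5 = 98040; 98040−1 = 98039
i=5: 98039 = 5·7^5 + 5·7^4 + 5·7^3 + 5·7^2 + 5·7 + 4 (b=7); 7→8: 5·8^5 + 5·8^4 + 5·8^3 + 5·8^2 + 5·8 + 4 = 187244; 187244−1 = 187243

89204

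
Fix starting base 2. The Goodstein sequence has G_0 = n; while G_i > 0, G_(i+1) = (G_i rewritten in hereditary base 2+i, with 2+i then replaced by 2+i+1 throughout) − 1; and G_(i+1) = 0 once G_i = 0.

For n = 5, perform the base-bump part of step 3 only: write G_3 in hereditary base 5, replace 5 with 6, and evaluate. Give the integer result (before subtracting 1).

base 2: 5 = 2^2 + 1; at 3: 3^3 + 1 = 28; next = 27
base 3: 27 = 3^3; at 4: 4^4 = 256; next = 255
base 4: 255 = 3·4^3 + 3·4^2 + 3·4 + 3; at 5: 3·5^3 + 3·5^2 + 3·5 + 3 = 468; next = 467

776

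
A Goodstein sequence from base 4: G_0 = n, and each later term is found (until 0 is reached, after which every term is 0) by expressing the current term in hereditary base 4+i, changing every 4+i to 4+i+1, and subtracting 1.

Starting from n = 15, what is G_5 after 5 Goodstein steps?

15 —HB4→ 3·4 + 3 —bump→ 3·5 + 3 = 18 —(−1)→ 17
17 —HB5→ 3·5 + 2 —bump→ 3·6 + 2 = 20 —(−1)→ 19
19 —HB6→ 3·6 + 1 —bump→ 3·7 + 1 = 22 —(−1)→ 21
21 —HB7→ 3·7 —bump→ 3·8 = 24 —(−1)→ 23
23 —HB8→ 2·8 + 7 —bump→ 2·9 + 7 = 25 —(−1)→ 24
24 —HB9→ 2·9 + 6 —bump→ 2·10 + 6 = 26 —(−1)→ 25

24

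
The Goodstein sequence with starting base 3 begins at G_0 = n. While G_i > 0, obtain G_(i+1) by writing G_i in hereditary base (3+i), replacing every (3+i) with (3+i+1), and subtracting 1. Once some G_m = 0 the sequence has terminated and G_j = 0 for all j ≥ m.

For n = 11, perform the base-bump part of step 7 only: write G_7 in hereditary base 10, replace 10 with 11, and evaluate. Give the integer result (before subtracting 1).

11 —HB3→ 3^2 + 2 —bump→ 4^2 + 2 = 18 —(−1)→ 17
17 —HB4→ 4^2 + 1 —bump→ 5^2 + 1 = 26 —(−1)→ 25
25 —HB5→ 5^2 —bump→ 6^2 = 36 —(−1)→ 35
35 —HB6→ 5·6 + 5 —bump→ 5·7 + 5 = 40 —(−1)→ 39
39 —HB7→ 5·7 + 4 —bump→ 5·8 + 4 = 44 —(−1)→ 43
43 —HB8→ 5·8 + 3 —bump→ 5·9 + 3 = 48 —(−1)→ 47
47 —HB9→ 5·9 + 2 —bump→ 5·10 + 2 = 52 —(−1)→ 51
51 —HB10→ 5·10 + 1 —bump→ 5·11 + 1 = 56 —(−1)→ 55

56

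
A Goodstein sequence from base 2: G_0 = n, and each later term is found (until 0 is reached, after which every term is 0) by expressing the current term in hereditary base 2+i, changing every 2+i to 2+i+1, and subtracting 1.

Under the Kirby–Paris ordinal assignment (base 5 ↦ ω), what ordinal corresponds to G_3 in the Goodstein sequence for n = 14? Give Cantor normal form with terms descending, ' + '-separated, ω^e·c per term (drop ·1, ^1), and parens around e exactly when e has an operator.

G_0=14  [base 2] 2^(2 + 1) + 2^2 + 2  →[2↦3]→  3^(3 + 1) + 3^3 + 3 = 111  −1 ⇒ G_1=110
G_1=110  [base 3] 3^(3 + 1) + 3^3 + 2  →[3↦4]→  4^(4 + 1) + 4^4 + 2 = 1282  −1 ⇒ G_2=1281
G_2=1281  [base 4] 4^(4 + 1) + 4^4 + 1  →[4↦5]→  5^(5 + 1) + 5^5 + 1 = 18751  −1 ⇒ G_3=18750

ω^(ω + 1) + ω^ω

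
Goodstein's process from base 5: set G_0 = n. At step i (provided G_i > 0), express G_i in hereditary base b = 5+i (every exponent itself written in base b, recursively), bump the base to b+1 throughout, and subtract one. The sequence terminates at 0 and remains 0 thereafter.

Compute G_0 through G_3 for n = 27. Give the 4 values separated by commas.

27, 37, 49, 63

G_0=27  [base 5] 5^2 + 2  →[5↦6]→  6^2 + 2 = 38  −1 ⇒ G_1=37
G_1=37  [base 6] 6^2 + 1  →[6↦7]→  7^2 + 1 = 50  −1 ⇒ G_2=49
G_2=49  [base 7] 7^2  →[7↦8]→  8^2 = 64  −1 ⇒ G_3=63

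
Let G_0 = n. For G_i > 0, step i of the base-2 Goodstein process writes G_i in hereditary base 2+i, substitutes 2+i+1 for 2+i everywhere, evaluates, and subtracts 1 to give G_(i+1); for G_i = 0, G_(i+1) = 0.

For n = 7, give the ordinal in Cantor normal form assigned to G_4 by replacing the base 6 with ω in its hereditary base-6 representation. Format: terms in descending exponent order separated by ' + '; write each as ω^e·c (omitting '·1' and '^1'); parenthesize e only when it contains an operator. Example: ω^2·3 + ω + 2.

base 2: 7 = 2^2 + 2 + 1; at 3: 3^3 + 3 + 1 = 31; next = 30
base 3: 30 = 3^3 + 3; at 4: 4^4 + 4 = 260; next = 259
base 4: 259 = 4^4 + 3; at 5: 5^5 + 3 = 3128; next = 3127
base 5: 3127 = 5^5 + 2; at 6: 6^6 + 2 = 46658; next = 46657
base 6: 46657 = 6^6 + 1; at 7: 7^7 + 1 = 823544; next = 823543

ω^ω + 1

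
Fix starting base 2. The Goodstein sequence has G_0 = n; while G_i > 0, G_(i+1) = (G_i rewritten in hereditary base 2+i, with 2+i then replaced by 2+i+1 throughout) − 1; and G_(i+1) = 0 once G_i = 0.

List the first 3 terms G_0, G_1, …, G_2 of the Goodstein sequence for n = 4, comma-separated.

i=0: 4 = 2^2 (b=2); 2→3: 3^3 = 27; 27−1 = 26
i=1: 26 = 2·3^2 + 2·3 + 2 (b=3); 3→4: 2·4^2 + 2·4 + 2 = 42; 42−1 = 41

4, 26, 41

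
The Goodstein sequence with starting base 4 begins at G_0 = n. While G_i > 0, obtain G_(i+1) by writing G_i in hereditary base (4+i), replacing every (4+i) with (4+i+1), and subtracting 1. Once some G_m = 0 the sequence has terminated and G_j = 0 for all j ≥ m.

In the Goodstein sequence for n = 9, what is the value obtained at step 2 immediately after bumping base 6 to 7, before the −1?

step 0: 9 = 2·4 + 1; sub 5 for 4: 2·5 + 1; = 11; G_1 = 11−1 = 10
step 1: 10 = 2·5; sub 6 for 5: 2·6; = 12; G_2 = 12−1 = 11
step 2: 11 = 6 + 5; sub 7 for 6: 7 + 5; = 12; G_3 = 12−1 = 11

12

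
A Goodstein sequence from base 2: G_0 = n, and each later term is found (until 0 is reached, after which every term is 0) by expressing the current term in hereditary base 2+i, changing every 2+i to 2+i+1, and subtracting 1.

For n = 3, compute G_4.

1

step 0: 3 = 2 + 1; sub 3 for 2: 3 + 1; = 4; G_1 = 4−1 = 3
step 1: 3 = 3; sub 4 for 3: 4; = 4; G_2 = 4−1 = 3
step 2: 3 = 3; sub 5 for 4: 3; = 3; G_3 = 3−1 = 2
step 3: 2 = 2; sub 6 for 5: 2; = 2; G_4 = 2−1 = 1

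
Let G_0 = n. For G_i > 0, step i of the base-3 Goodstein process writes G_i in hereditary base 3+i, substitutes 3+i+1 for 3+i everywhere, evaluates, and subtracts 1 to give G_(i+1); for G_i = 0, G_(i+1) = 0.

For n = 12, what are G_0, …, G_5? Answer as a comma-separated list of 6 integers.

i=0: 12 = 3^2 + 3 (b=3); 3→4: 4^2 + 4 = 20; 20−1 = 19
i=1: 19 = 4^2 + 3 (b=4); 4→5: 5^2 + 3 = 28; 28−1 = 27
i=2: 27 = 5^2 + 2 (b=5); 5→6: 6^2 + 2 = 38; 38−1 = 37
i=3: 37 = 6^2 + 1 (b=6); 6→7: 7^2 + 1 = 50; 50−1 = 49
i=4: 49 = 7^2 (b=7); 7→8: 8^2 = 64; 64−1 = 63

12, 19, 27, 37, 49, 63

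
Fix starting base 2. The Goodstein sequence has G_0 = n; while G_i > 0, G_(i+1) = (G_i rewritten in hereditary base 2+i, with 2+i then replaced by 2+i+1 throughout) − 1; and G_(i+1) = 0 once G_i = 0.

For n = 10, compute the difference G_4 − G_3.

264310

(0) 10|_2 = 2^(2 + 1) + 2 ↦ 3^(3 + 1) + 3|_3 = 84 ⇒ 83
(1) 83|_3 = 3^(3 + 1) + 2 ↦ 4^(4 + 1) + 2|_4 = 1026 ⇒ 1025
(2) 1025|_4 = 4^(4 + 1) + 1 ↦ 5^(5 + 1) + 1|_5 = 15626 ⇒ 15625
(3) 15625|_5 = 5^(5 + 1) ↦ 6^(6 + 1)|_6 = 279936 ⇒ 279935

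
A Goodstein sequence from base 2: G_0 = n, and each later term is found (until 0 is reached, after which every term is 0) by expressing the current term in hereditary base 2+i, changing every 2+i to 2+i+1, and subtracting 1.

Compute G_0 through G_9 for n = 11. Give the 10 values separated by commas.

G_0=11  [base 2] 2^(2 + 1) + 2 + 1  →[2↦3]→  3^(3 + 1) + 3 + 1 = 85  −1 ⇒ G_1=84
G_1=84  [base 3] 3^(3 + 1) + 3  →[3↦4]→  4^(4 + 1) + 4 = 1028  −1 ⇒ G_2=1027
G_2=1027  [base 4] 4^(4 + 1) + 3  →[4↦5]→  5^(5 + 1) + 3 = 15628  −1 ⇒ G_3=15627
G_3=15627  [base 5] 5^(5 + 1) + 2  →[5↦6]→  6^(6 + 1) + 2 = 279938  −1 ⇒ G_4=279937
G_4=279937  [base 6] 6^(6 + 1) + 1  →[6↦7]→  7^(7 + 1) + 1 = 5764802  −1 ⇒ G_5=5764801
G_5=5764801  [base 7] 7^(7 + 1)  →[7↦8]→  8^(8 + 1) = 134217728  −1 ⇒ G_6=134217727
G_6=134217727  [base 8] 7·8^8 + 7·8^7 + 7·8^6 + 7·8^5 + 7·8^4 + 7·8^3 + 7·8^2 + 7·8 + 7  →[8↦9]→  7·9^9 + 7·9^7 + 7·9^6 + 7·9^5 + 7·9^4 + 7·9^3 + 7·9^2 + 7·9 + 7 = 2749609303  −1 ⇒ G_7=2749609302
G_7=2749609302  [base 9] 7·9^9 + 7·9^7 + 7·9^6 + 7·9^5 + 7·9^4 + 7·9^3 + 7·9^2 + 7·9 + 6  →[9↦10]→  7·10^10 + 7·10^7 + 7·10^6 + 7·10^5 + 7·10^4 + 7·10^3 + 7·10^2 + 7·10 + 6 = 70077777776  −1 ⇒ G_8=70077777775
G_8=70077777775  [base 10] 7·10^10 + 7·10^7 + 7·10^6 + 7·10^5 + 7·10^4 + 7·10^3 + 7·10^2 + 7·10 + 5  →[10↦11]→  7·11^11 + 7·11^7 + 7·11^6 + 7·11^5 + 7·11^4 + 7·11^3 + 7·11^2 + 7·11 + 5 = 1997331745491  −1 ⇒ G_9=1997331745490

11, 84, 1027, 15627, 279937, 5764801, 134217727, 2749609302, 70077777775, 1997331745490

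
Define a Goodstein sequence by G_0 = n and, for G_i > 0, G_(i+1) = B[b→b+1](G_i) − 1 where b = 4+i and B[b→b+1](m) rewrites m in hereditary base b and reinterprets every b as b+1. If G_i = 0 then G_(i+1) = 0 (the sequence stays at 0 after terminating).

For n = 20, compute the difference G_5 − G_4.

step 0: 20 = 4^2 + 4; sub 5 for 4: 5^2 + 5; = 30; G_1 = 30−1 = 29
step 1: 29 = 5^2 + 4; sub 6 for 5: 6^2 + 4; = 40; G_2 = 40−1 = 39
step 2: 39 = 6^2 + 3; sub 7 for 6: 7^2 + 3; = 52; G_3 = 52−1 = 51
step 3: 51 = 7^2 + 2; sub 8 for 7: 8^2 + 2; = 66; G_4 = 66−1 = 65
step 4: 65 = 8^2 + 1; sub 9 for 8: 9^2 + 1; = 82; G_5 = 82−1 = 81

16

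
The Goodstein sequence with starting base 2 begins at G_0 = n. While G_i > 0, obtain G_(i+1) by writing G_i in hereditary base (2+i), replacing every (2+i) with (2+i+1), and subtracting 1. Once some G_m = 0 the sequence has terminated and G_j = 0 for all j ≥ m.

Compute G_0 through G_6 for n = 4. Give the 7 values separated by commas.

4, 26, 41, 60, 83, 109, 139

[0] 4 ≡ 2^2 (base 2). Lift 3: 27. −1: 26.
[1] 26 ≡ 2·3^2 + 2·3 + 2 (base 3). Lift 4: 42. −1: 41.
[2] 41 ≡ 2·4^2 + 2·4 + 1 (base 4). Lift 5: 61. −1: 60.
[3] 60 ≡ 2·5^2 + 2·5 (base 5). Lift 6: 84. −1: 83.
[4] 83 ≡ 2·6^2 + 6 + 5 (base 6). Lift 7: 110. −1: 109.
[5] 109 ≡ 2·7^2 + 7 + 4 (base 7). Lift 8: 140. −1: 139.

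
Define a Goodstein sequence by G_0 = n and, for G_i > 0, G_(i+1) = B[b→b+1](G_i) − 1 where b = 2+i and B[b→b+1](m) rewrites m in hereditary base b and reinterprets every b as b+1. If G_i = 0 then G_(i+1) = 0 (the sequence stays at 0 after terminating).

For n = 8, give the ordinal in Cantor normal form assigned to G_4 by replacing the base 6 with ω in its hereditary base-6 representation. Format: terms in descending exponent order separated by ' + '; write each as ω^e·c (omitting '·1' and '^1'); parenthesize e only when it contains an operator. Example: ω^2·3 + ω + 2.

(0) 8|_2 = 2^(2 + 1) ↦ 3^(3 + 1)|_3 = 81 ⇒ 80
(1) 80|_3 = 2·3^3 + 2·3^2 + 2·3 + 2 ↦ 2·4^4 + 2·4^2 + 2·4 + 2|_4 = 554 ⇒ 553
(2) 553|_4 = 2·4^4 + 2·4^2 + 2·4 + 1 ↦ 2·5^5 + 2·5^2 + 2·5 + 1|_5 = 6311 ⇒ 6310
(3) 6310|_5 = 2·5^5 + 2·5^2 + 2·5 ↦ 2·6^6 + 2·6^2 + 2·6|_6 = 93396 ⇒ 93395
(4) 93395|_6 = 2·6^6 + 2·6^2 + 6 + 5 ↦ 2·7^7 + 2·7^2 + 7 + 5|_7 = 1647196 ⇒ 1647195

ω^ω·2 + ω^2·2 + ω + 5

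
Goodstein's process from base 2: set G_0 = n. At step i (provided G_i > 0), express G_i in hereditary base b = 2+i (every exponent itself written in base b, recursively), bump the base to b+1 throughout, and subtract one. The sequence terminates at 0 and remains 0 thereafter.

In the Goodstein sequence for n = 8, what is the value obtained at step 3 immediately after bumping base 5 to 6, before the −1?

93396

i=0: 8 = 2^(2 + 1) (b=2); 2→3: 3^(3 + 1) = 81; 81−1 = 80
i=1: 80 = 2·3^3 + 2·3^2 + 2·3 + 2 (b=3); 3→4: 2·4^4 + 2·4^2 + 2·4 + 2 = 554; 554−1 = 553
i=2: 553 = 2·4^4 + 2·4^2 + 2·4 + 1 (b=4); 4→5: 2·5^5 + 2·5^2 + 2·5 + 1 = 6311; 6311−1 = 6310
i=3: 6310 = 2·5^5 + 2·5^2 + 2·5 (b=5); 5→6: 2·6^6 + 2·6^2 + 2·6 = 93396; 93396−1 = 93395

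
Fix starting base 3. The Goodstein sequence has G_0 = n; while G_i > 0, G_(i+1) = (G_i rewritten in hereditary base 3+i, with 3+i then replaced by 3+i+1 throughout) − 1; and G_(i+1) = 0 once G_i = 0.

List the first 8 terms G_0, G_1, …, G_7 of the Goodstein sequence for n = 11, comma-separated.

11, 17, 25, 35, 39, 43, 47, 51

G_0=11  [base 3] 3^2 + 2  →[3↦4]→  4^2 + 2 = 18  −1 ⇒ G_1=17
G_1=17  [base 4] 4^2 + 1  →[4↦5]→  5^2 + 1 = 26  −1 ⇒ G_2=25
G_2=25  [base 5] 5^2  →[5↦6]→  6^2 = 36  −1 ⇒ G_3=35
G_3=35  [base 6] 5·6 + 5  →[6↦7]→  5·7 + 5 = 40  −1 ⇒ G_4=39
G_4=39  [base 7] 5·7 + 4  →[7↦8]→  5·8 + 4 = 44  −1 ⇒ G_5=43
G_5=43  [base 8] 5·8 + 3  →[8↦9]→  5·9 + 3 = 48  −1 ⇒ G_6=47
G_6=47  [base 9] 5·9 + 2  →[9↦10]→  5·10 + 2 = 52  −1 ⇒ G_7=51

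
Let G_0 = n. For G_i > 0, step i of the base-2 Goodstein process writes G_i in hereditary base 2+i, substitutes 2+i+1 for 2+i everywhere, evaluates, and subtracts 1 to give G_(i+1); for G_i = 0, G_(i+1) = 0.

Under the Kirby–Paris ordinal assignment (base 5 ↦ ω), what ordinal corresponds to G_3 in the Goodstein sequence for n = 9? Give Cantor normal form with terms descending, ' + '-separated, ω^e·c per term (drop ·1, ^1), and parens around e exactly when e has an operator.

[0] 9 ≡ 2^(2 + 1) + 1 (base 2). Lift 3: 82. −1: 81.
[1] 81 ≡ 3^(3 + 1) (base 3). Lift 4: 1024. −1: 1023.
[2] 1023 ≡ 3·4^4 + 3·4^3 + 3·4^2 + 3·4 + 3 (base 4). Lift 5: 9843. −1: 9842.
[3] 9842 ≡ 3·5^5 + 3·5^3 + 3·5^2 + 3·5 + 2 (base 5). Lift 6: 140744. −1: 140743.

ω^ω·3 + ω^3·3 + ω^2·3 + ω·3 + 2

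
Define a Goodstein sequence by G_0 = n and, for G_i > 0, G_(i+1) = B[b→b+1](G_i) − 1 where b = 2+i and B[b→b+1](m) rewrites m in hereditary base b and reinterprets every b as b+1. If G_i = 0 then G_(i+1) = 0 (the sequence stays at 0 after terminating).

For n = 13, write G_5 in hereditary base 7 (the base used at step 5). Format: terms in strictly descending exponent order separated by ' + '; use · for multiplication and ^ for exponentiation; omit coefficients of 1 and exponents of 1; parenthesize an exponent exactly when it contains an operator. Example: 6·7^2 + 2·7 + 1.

7^(7 + 1) + 3·7^3 + 3·7^2 + 3·7

13 —HB2→ 2^(2 + 1) + 2^2 + 1 —bump→ 3^(3 + 1) + 3^3 + 1 = 109 —(−1)→ 108
108 —HB3→ 3^(3 + 1) + 3^3 —bump→ 4^(4 + 1) + 4^4 = 1280 —(−1)→ 1279
1279 —HB4→ 4^(4 + 1) + 3·4^3 + 3·4^2 + 3·4 + 3 —bump→ 5^(5 + 1) + 3·5^3 + 3·5^2 + 3·5 + 3 = 16093 —(−1)→ 16092
16092 —HB5→ 5^(5 + 1) + 3·5^3 + 3·5^2 + 3·5 + 2 —bump→ 6^(6 + 1) + 3·6^3 + 3·6^2 + 3·6 + 2 = 280712 —(−1)→ 280711
280711 —HB6→ 6^(6 + 1) + 3·6^3 + 3·6^2 + 3·6 + 1 —bump→ 7^(7 + 1) + 3·7^3 + 3·7^2 + 3·7 + 1 = 5765999 —(−1)→ 5765998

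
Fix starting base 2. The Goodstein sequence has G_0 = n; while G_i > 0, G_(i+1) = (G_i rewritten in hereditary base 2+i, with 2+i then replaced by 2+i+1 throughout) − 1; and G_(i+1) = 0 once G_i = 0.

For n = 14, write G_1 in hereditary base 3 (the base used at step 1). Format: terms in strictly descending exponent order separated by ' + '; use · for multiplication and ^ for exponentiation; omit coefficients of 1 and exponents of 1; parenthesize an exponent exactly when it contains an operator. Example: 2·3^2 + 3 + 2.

3^(3 + 1) + 3^3 + 2

[0] 14 ≡ 2^(2 + 1) + 2^2 + 2 (base 2). Lift 3: 111. −1: 110.
[1] 110 ≡ 3^(3 + 1) + 3^3 + 2 (base 3). Lift 4: 1282. −1: 1281.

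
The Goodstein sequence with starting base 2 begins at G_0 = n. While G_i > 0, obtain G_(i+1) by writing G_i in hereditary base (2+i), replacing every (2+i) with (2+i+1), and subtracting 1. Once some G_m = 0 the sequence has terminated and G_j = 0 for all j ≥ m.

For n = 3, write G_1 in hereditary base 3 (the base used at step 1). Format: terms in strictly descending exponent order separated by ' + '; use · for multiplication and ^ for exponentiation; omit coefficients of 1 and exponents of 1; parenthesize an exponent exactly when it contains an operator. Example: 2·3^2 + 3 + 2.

3

3 —HB2→ 2 + 1 —bump→ 3 + 1 = 4 —(−1)→ 3
3 —HB3→ 3 —bump→ 4 = 4 —(−1)→ 3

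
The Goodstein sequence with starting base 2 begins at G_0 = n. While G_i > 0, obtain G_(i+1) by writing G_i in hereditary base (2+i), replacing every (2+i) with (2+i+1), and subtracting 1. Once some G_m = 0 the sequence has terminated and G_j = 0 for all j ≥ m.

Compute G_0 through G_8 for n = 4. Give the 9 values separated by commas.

4, 26, 41, 60, 83, 109, 139, 173, 211

4 —HB2→ 2^2 —bump→ 3^3 = 27 —(−1)→ 26
26 —HB3→ 2·3^2 + 2·3 + 2 —bump→ 2·4^2 + 2·4 + 2 = 42 —(−1)→ 41
41 —HB4→ 2·4^2 + 2·4 + 1 —bump→ 2·5^2 + 2·5 + 1 = 61 —(−1)→ 60
60 —HB5→ 2·5^2 + 2·5 —bump→ 2·6^2 + 2·6 = 84 —(−1)→ 83
83 —HB6→ 2·6^2 + 6 + 5 —bump→ 2·7^2 + 7 + 5 = 110 —(−1)→ 109
109 —HB7→ 2·7^2 + 7 + 4 —bump→ 2·8^2 + 8 + 4 = 140 —(−1)→ 139
139 —HB8→ 2·8^2 + 8 + 3 —bump→ 2·9^2 + 9 + 3 = 174 —(−1)→ 173
173 —HB9→ 2·9^2 + 9 + 2 —bump→ 2·10^2 + 10 + 2 = 212 —(−1)→ 211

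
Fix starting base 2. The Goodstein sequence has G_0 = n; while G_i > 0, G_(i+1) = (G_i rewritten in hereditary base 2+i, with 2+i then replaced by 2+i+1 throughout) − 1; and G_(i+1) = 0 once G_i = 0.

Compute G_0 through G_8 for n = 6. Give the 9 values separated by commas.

6, 29, 257, 3125, 46655, 98039, 187243, 332147, 555551

[0] 6 ≡ 2^2 + 2 (base 2). Lift 3: 30. −1: 29.
[1] 29 ≡ 3^3 + 2 (base 3). Lift 4: 258. −1: 257.
[2] 257 ≡ 4^4 + 1 (base 4). Lift 5: 3126. −1: 3125.
[3] 3125 ≡ 5^5 (base 5). Lift 6: 46656. −1: 46655.
[4] 46655 ≡ 5·6^5 + 5·6^4 + 5·6^3 + 5·6^2 + 5·6 + 5 (base 6). Lift 7: 98040. −1: 98039.
[5] 98039 ≡ 5·7^5 + 5·7^4 + 5·7^3 + 5·7^2 + 5·7 + 4 (base 7). Lift 8: 187244. −1: 187243.
[6] 187243 ≡ 5·8^5 + 5·8^4 + 5·8^3 + 5·8^2 + 5·8 + 3 (base 8). Lift 9: 332148. −1: 332147.
[7] 332147 ≡ 5·9^5 + 5·9^4 + 5·9^3 + 5·9^2 + 5·9 + 2 (base 9). Lift 10: 555552. −1: 555551.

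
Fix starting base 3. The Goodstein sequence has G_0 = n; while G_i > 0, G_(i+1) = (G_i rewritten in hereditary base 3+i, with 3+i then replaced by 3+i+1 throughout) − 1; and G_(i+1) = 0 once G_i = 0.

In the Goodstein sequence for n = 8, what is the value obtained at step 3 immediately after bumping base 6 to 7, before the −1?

12

base 3: 8 = 2·3 + 2; at 4: 2·4 + 2 = 10; next = 9
base 4: 9 = 2·4 + 1; at 5: 2·5 + 1 = 11; next = 10
base 5: 10 = 2·5; at 6: 2·6 = 12; next = 11
base 6: 11 = 6 + 5; at 7: 7 + 5 = 12; next = 11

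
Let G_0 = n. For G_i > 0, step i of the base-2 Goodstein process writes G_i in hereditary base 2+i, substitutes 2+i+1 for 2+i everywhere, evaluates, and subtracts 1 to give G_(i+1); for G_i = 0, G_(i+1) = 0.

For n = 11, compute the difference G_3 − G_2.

14600

base 2: 11 = 2^(2 + 1) + 2 + 1; at 3: 3^(3 + 1) + 3 + 1 = 85; next = 84
base 3: 84 = 3^(3 + 1) + 3; at 4: 4^(4 + 1) + 4 = 1028; next = 1027
base 4: 1027 = 4^(4 + 1) + 3; at 5: 5^(5 + 1) + 3 = 15628; next = 15627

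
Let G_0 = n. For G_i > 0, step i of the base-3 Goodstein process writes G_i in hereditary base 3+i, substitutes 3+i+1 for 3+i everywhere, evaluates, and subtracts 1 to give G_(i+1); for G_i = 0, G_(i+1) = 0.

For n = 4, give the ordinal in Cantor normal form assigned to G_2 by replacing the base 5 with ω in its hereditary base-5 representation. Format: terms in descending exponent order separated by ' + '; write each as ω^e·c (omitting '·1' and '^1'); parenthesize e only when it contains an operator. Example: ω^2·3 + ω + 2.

step 0: 4 = 3 + 1; sub 4 for 3: 4 + 1; = 5; G_1 = 5−1 = 4
step 1: 4 = 4; sub 5 for 4: 5; = 5; G_2 = 5−1 = 4

4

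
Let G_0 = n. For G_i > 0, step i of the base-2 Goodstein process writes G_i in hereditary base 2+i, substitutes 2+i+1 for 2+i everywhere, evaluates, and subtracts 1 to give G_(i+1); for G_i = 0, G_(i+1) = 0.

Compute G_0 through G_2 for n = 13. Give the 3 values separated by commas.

step 0: 13 = 2^(2 + 1) + 2^2 + 1; sub 3 for 2: 3^(3 + 1) + 3^3 + 1; = 109; G_1 = 109−1 = 108
step 1: 108 = 3^(3 + 1) + 3^3; sub 4 for 3: 4^(4 + 1) + 4^4; = 1280; G_2 = 1280−1 = 1279

13, 108, 1279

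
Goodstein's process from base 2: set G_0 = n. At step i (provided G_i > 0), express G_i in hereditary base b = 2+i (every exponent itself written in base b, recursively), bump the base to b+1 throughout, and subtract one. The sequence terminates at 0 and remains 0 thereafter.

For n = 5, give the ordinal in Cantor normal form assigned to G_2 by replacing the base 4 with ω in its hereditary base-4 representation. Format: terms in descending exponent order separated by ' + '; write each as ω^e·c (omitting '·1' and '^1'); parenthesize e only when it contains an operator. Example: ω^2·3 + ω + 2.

G_0=5  [base 2] 2^2 + 1  →[2↦3]→  3^3 + 1 = 28  −1 ⇒ G_1=27
G_1=27  [base 3] 3^3  →[3↦4]→  4^4 = 256  −1 ⇒ G_2=255
G_2=255  [base 4] 3·4^3 + 3·4^2 + 3·4 + 3  →[4↦5]→  3·5^3 + 3·5^2 + 3·5 + 3 = 468  −1 ⇒ G_3=467

ω^3·3 + ω^2·3 + ω·3 + 3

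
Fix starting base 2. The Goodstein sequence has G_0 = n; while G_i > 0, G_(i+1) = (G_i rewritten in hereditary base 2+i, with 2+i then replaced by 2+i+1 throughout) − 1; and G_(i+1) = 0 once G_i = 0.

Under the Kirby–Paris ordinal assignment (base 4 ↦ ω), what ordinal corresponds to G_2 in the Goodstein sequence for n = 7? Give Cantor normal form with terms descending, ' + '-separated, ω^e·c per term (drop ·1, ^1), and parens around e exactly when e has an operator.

7 —HB2→ 2^2 + 2 + 1 —bump→ 3^3 + 3 + 1 = 31 —(−1)→ 30
30 —HB3→ 3^3 + 3 —bump→ 4^4 + 4 = 260 —(−1)→ 259

ω^ω + 3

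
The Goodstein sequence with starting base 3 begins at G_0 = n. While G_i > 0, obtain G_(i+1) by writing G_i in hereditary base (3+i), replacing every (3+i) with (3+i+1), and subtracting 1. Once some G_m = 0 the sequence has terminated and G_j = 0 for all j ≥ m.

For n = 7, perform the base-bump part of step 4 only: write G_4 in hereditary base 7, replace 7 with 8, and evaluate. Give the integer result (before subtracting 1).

[0] 7 ≡ 2·3 + 1 (base 3). Lift 4: 9. −1: 8.
[1] 8 ≡ 2·4 (base 4). Lift 5: 10. −1: 9.
[2] 9 ≡ 5 + 4 (base 5). Lift 6: 10. −1: 9.
[3] 9 ≡ 6 + 3 (base 6). Lift 7: 10. −1: 9.
[4] 9 ≡ 7 + 2 (base 7). Lift 8: 10. −1: 9.

10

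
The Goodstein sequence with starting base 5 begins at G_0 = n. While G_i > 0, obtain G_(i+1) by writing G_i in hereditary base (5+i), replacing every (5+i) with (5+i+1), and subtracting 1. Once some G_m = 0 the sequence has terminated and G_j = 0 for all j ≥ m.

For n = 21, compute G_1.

(0) 21|_5 = 4·5 + 1 ↦ 4·6 + 1|_6 = 25 ⇒ 24
(1) 24|_6 = 4·6 ↦ 4·7|_7 = 28 ⇒ 27

24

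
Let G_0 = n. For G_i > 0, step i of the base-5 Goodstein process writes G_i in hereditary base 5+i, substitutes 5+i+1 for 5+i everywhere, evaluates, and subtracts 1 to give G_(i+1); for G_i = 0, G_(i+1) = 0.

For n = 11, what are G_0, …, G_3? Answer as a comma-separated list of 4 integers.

G_0=11  [base 5] 2·5 + 1  →[5↦6]→  2·6 + 1 = 13  −1 ⇒ G_1=12
G_1=12  [base 6] 2·6  →[6↦7]→  2·7 = 14  −1 ⇒ G_2=13
G_2=13  [base 7] 7 + 6  →[7↦8]→  8 + 6 = 14  −1 ⇒ G_3=13

11, 12, 13, 13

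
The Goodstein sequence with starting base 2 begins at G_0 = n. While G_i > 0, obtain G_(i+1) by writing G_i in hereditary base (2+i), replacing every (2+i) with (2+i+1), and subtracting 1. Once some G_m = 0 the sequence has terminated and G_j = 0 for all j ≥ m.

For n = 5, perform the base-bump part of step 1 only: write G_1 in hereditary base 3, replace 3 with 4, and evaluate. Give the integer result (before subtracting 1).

256

i=0: 5 = 2^2 + 1 (b=2); 2→3: 3^3 + 1 = 28; 28−1 = 27
i=1: 27 = 3^3 (b=3); 3→4: 4^4 = 256; 256−1 = 255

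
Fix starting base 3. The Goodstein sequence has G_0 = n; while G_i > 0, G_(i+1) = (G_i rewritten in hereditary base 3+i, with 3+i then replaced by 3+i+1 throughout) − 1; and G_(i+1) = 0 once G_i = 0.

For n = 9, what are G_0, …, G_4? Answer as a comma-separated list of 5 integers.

9 —HB3→ 3^2 —bump→ 4^2 = 16 —(−1)→ 15
15 —HB4→ 3·4 + 3 —bump→ 3·5 + 3 = 18 —(−1)→ 17
17 —HB5→ 3·5 + 2 —bump→ 3·6 + 2 = 20 —(−1)→ 19
19 —HB6→ 3·6 + 1 —bump→ 3·7 + 1 = 22 —(−1)→ 21

9, 15, 17, 19, 21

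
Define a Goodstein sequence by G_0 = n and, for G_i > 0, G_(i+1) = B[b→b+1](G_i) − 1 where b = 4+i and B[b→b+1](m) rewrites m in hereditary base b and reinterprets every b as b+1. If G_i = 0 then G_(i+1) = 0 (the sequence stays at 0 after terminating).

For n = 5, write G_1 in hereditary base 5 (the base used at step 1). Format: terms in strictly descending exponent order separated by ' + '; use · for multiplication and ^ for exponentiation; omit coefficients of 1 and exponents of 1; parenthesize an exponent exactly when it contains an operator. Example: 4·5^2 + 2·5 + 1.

base 4: 5 = 4 + 1; at 5: 5 + 1 = 6; next = 5
base 5: 5 = 5; at 6: 6 = 6; next = 5

5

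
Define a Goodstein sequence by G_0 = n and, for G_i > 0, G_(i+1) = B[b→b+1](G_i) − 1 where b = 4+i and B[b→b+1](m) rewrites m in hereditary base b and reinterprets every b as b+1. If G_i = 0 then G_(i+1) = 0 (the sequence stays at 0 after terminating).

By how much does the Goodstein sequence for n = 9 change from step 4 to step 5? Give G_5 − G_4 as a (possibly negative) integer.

9 —HB4→ 2·4 + 1 —bump→ 2·5 + 1 = 11 —(−1)→ 10
10 —HB5→ 2·5 —bump→ 2·6 = 12 —(−1)→ 11
11 —HB6→ 6 + 5 —bump→ 7 + 5 = 12 —(−1)→ 11
11 —HB7→ 7 + 4 —bump→ 8 + 4 = 12 —(−1)→ 11
11 —HB8→ 8 + 3 —bump→ 9 + 3 = 12 —(−1)→ 11

0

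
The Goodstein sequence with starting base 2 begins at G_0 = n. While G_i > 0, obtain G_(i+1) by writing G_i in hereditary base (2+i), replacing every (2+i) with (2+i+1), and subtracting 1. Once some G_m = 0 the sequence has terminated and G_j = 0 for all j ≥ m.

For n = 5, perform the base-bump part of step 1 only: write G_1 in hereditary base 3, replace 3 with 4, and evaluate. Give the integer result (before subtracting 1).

256

G_0 = 5. HB_2(5) = 2^2 + 1. Bump = 28. G_1 = 27.
G_1 = 27. HB_3(27) = 3^3. Bump = 256. G_2 = 255.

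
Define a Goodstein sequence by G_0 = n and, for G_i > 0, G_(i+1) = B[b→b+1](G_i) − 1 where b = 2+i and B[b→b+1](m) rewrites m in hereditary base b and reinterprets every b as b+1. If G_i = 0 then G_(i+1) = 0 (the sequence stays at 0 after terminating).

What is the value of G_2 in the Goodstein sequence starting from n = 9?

1023

[0] 9 ≡ 2^(2 + 1) + 1 (base 2). Lift 3: 82. −1: 81.
[1] 81 ≡ 3^(3 + 1) (base 3). Lift 4: 1024. −1: 1023.
[2] 1023 ≡ 3·4^4 + 3·4^3 + 3·4^2 + 3·4 + 3 (base 4). Lift 5: 9843. −1: 9842.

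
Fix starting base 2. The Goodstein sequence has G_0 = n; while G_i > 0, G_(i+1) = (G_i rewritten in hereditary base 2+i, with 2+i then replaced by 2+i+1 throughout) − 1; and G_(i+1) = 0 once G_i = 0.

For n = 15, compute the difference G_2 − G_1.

G_0 = 15. HB_2(15) = 2^(2 + 1) + 2^2 + 2 + 1. Bump = 112. G_1 = 111.
G_1 = 111. HB_3(111) = 3^(3 + 1) + 3^3 + 3. Bump = 1284. G_2 = 1283.

1172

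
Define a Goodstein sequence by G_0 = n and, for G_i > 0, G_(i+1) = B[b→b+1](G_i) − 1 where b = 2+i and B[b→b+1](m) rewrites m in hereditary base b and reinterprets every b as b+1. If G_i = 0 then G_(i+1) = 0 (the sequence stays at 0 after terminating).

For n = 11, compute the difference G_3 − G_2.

14600

i=0: 11 = 2^(2 + 1) + 2 + 1 (b=2); 2→3: 3^(3 + 1) + 3 + 1 = 85; 85−1 = 84
i=1: 84 = 3^(3 + 1) + 3 (b=3); 3→4: 4^(4 + 1) + 4 = 1028; 1028−1 = 1027
i=2: 1027 = 4^(4 + 1) + 3 (b=4); 4→5: 5^(5 + 1) + 3 = 15628; 15628−1 = 15627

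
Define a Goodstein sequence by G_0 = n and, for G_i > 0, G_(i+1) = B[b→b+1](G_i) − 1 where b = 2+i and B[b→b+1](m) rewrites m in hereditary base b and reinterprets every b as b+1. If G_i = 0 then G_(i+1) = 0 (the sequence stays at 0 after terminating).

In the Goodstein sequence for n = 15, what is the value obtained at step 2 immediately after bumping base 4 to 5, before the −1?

[0] 15 ≡ 2^(2 + 1) + 2^2 + 2 + 1 (base 2). Lift 3: 112. −1: 111.
[1] 111 ≡ 3^(3 + 1) + 3^3 + 3 (base 3). Lift 4: 1284. −1: 1283.
[2] 1283 ≡ 4^(4 + 1) + 4^4 + 3 (base 4). Lift 5: 18753. −1: 18752.

18753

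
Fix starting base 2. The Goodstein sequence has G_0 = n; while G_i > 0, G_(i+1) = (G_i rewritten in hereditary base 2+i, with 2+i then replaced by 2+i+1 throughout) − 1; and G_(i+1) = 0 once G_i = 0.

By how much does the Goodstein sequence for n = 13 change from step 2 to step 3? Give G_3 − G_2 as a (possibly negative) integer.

G_0=13  [base 2] 2^(2 + 1) + 2^2 + 1  →[2↦3]→  3^(3 + 1) + 3^3 + 1 = 109  −1 ⇒ G_1=108
G_1=108  [base 3] 3^(3 + 1) + 3^3  →[3↦4]→  4^(4 + 1) + 4^4 = 1280  −1 ⇒ G_2=1279
G_2=1279  [base 4] 4^(4 + 1) + 3·4^3 + 3·4^2 + 3·4 + 3  →[4↦5]→  5^(5 + 1) + 3·5^3 + 3·5^2 + 3·5 + 3 = 16093  −1 ⇒ G_3=16092

14813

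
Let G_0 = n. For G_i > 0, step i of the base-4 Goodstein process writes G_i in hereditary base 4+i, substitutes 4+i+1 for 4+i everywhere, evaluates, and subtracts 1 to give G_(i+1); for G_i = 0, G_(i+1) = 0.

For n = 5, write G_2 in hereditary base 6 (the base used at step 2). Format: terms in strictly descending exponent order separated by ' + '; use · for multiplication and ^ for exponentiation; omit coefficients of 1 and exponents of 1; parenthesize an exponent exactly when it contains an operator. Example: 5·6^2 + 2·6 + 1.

5

G_0=5  [base 4] 4 + 1  →[4↦5]→  5 + 1 = 6  −1 ⇒ G_1=5
G_1=5  [base 5] 5  →[5↦6]→  6 = 6  −1 ⇒ G_2=5
G_2=5  [base 6] 5  →[6↦7]→  5 = 5  −1 ⇒ G_3=4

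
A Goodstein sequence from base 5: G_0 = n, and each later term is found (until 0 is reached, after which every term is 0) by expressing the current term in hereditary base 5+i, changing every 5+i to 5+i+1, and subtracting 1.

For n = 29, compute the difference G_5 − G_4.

G_0=29  [base 5] 5^2 + 4  →[5↦6]→  6^2 + 4 = 40  −1 ⇒ G_1=39
G_1=39  [base 6] 6^2 + 3  →[6↦7]→  7^2 + 3 = 52  −1 ⇒ G_2=51
G_2=51  [base 7] 7^2 + 2  →[7↦8]→  8^2 + 2 = 66  −1 ⇒ G_3=65
G_3=65  [base 8] 8^2 + 1  →[8↦9]→  9^2 + 1 = 82  −1 ⇒ G_4=81
G_4=81  [base 9] 9^2  →[9↦10]→  10^2 = 100  −1 ⇒ G_5=99

18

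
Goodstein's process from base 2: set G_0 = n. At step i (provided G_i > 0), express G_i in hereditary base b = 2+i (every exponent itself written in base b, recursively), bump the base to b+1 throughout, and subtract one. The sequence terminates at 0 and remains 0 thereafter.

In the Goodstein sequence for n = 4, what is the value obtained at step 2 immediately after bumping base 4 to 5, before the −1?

base 2: 4 = 2^2; at 3: 3^3 = 27; next = 26
base 3: 26 = 2·3^2 + 2·3 + 2; at 4: 2·4^2 + 2·4 + 2 = 42; next = 41
base 4: 41 = 2·4^2 + 2·4 + 1; at 5: 2·5^2 + 2·5 + 1 = 61; next = 60

61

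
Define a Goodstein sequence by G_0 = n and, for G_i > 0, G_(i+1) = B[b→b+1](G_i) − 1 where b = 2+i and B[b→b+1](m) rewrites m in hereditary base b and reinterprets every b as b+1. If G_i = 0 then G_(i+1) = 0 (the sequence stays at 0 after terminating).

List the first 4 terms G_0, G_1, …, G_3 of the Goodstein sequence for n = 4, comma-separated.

[0] 4 ≡ 2^2 (base 2). Lift 3: 27. −1: 26.
[1] 26 ≡ 2·3^2 + 2·3 + 2 (base 3). Lift 4: 42. −1: 41.
[2] 41 ≡ 2·4^2 + 2·4 + 1 (base 4). Lift 5: 61. −1: 60.

4, 26, 41, 60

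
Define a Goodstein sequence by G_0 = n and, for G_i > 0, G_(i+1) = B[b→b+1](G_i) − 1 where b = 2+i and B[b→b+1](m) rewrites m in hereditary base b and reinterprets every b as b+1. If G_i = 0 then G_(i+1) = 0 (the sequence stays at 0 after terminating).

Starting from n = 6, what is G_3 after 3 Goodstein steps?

3125

6 —HB2→ 2^2 + 2 —bump→ 3^3 + 3 = 30 —(−1)→ 29
29 —HB3→ 3^3 + 2 —bump→ 4^4 + 2 = 258 —(−1)→ 257
257 —HB4→ 4^4 + 1 —bump→ 5^5 + 1 = 3126 —(−1)→ 3125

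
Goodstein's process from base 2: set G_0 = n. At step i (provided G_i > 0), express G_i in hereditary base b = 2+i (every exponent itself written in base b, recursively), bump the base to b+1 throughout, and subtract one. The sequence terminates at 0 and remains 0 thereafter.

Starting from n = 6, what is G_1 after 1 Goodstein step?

step 0: 6 = 2^2 + 2; sub 3 for 2: 3^3 + 3; = 30; G_1 = 30−1 = 29
step 1: 29 = 3^3 + 2; sub 4 for 3: 4^4 + 2; = 258; G_2 = 258−1 = 257

29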